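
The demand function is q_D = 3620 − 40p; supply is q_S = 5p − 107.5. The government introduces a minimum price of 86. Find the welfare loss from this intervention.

1805

In inverse form: demand p = 90.5 − 0.025q, supply p = 21.5 + 0.2q.
Competitive equilibrium: 90.5 − 0.025q = 21.5 + 0.2q → q* = 306.6667, p* = 82.8333.
At the floor p = 86, quantity demanded = (90.5 − 86)/0.025 = 180.
Sellers' marginal cost at q' = 180: 21.5 + 0.2·180 = 57.5.
Δq = 306.6667 − 180 = 126.6667; wedge = 86 − 57.5 = 28.5.
Deadweight loss = ½ × 126.6667 × 28.5 = 1805.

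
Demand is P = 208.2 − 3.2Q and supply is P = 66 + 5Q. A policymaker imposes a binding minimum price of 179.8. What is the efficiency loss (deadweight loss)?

Competitive equilibrium: 208.2 − 3.2Q = 66 + 5Q → Q* = 17.3415, P* = 152.7073.
At the floor P = 179.8, quantity demanded = (208.2 − 179.8)/3.2 = 8.875.
Sellers' marginal cost at Q' = 8.875: 66 + 5·8.875 = 110.375.
ΔQ = 17.3415 − 8.875 = 8.4665; wedge = 179.8 − 110.375 = 69.425.
The triangle = ½ × 8.4665 × 69.425 = 293.89.

293.89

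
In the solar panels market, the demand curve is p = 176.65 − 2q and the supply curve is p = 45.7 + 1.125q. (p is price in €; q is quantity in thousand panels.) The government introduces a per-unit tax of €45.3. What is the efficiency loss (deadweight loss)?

Competitive equilibrium: 176.65 − 2q = 45.7 + 1.125q → q* = 41.904, p* = 92.842.
With the tax, the buyer price exceeds the seller price by 45.3: (176.65 − 2q) − (45.7 + 1.125q) = 45.3 → q' = 27.408.
Δq = 41.904 − 27.408 = 14.496; the wedge equals the tax, 45.3.
DWL = ½ × 14.496 × 45.3 = €328.33 thousand.

€328.33 thousand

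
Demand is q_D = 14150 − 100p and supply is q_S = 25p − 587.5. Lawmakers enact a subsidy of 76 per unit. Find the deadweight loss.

57760

In inverse form: demand p = 141.5 − 0.01q, supply p = 23.5 + 0.04q.
Competitive equilibrium: 141.5 − 0.01q = 23.5 + 0.04q → q* = 2360, p* = 117.9.
The subsidy lowers effective supply by 76: p = 0.04q − 52.5.
New quantity: 141.5 − 0.01q = 0.04q − 52.5 → q' = 3880.
Overproduction Δq = 3880 − 2360 = 1520; wedge = subsidy = 76.
Welfare loss = ½ × 1520 × 76 = 57760.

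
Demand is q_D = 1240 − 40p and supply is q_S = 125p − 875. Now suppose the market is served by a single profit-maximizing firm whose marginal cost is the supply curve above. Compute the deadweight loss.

In inverse form: demand p = 31 − 0.025q, supply p = 7 + 0.008q.
Competitive equilibrium: 31 − 0.025q = 7 + 0.008q → q* = 727.27273, p* = 12.81818.
Marginal revenue: MR = 31 − 0.05q. Set MR = MC: 31 − 0.05q = 7 + 0.008q → q_m = 413.7931.
Price p_m = 31 − 0.025·413.7931 = 20.65517; MC(q_m) = 7 + 0.008·413.7931 = 10.31034.
Competitive q* = 727.27273, so Δq = 313.47963; wedge = 20.65517 − 10.31034 = 10.34483.
DWL = ½ × 313.47963 × 10.34483 = 1621.45.

1621.45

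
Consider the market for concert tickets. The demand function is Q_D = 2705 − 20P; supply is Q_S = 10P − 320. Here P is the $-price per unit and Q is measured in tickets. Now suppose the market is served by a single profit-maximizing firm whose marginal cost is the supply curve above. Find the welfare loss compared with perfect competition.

In inverse form: demand P = 135.25 − 0.05Q, supply P = 32 + 0.1Q.
Competitive equilibrium: 135.25 − 0.05Q = 32 + 0.1Q → Q* = 688.3333, P* = 100.8333.
Marginal revenue: MR = 135.25 − 0.1Q. Set MR = MC: 135.25 − 0.1Q = 32 + 0.1Q → Q_m = 516.25.
Price P_m = 135.25 − 0.05·516.25 = 109.4375; MC(Q_m) = 32 + 0.1·516.25 = 83.625.
Competitive Q* = 688.3333, so ΔQ = 172.0833; wedge = 109.4375 − 83.625 = 25.8125.
Welfare loss = ½ × 172.0833 × 25.8125 = $2220.95.

$2220.95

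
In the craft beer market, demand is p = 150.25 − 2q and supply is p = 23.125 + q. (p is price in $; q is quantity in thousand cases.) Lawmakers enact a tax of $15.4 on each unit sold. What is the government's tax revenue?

$573.52 thousand

Competitive equilibrium: 150.25 − 2q = 23.125 + q → q* = 42.375, p* = 65.5.
With the tax, the buyer price exceeds the seller price by 15.4: (150.25 − 2q) − (23.125 + q) = 15.4 → q' = 37.2417.
Tax revenue = 15.4 × 37.2417 = $573.52 thousand.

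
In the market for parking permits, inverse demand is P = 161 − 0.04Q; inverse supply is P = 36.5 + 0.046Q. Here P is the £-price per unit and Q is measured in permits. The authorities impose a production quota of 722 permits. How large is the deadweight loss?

Competitive equilibrium: 161 − 0.04Q = 36.5 + 0.046Q → Q* = 1447.6744, P* = 103.093.
At Q = 722: demand price = 161 − 0.04·722 = 132.12; supply price = 36.5 + 0.046·722 = 69.712.
ΔQ = 1447.6744 − 722 = 725.6744; wedge = 132.12 − 69.712 = 62.408.
Deadweight loss = ½ × 725.6744 × 62.408 = £22643.94.

£22643.94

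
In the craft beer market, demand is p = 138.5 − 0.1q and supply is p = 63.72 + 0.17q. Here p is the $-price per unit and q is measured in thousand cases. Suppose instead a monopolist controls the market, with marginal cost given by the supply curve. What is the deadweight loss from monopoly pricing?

Competitive equilibrium: 138.5 − 0.1q = 63.72 + 0.17q → q* = 276.963, p* = 110.8037.
Marginal revenue: MR = 138.5 − 0.2q. Set MR = MC: 138.5 − 0.2q = 63.72 + 0.17q → q_m = 202.1081.
Price p_m = 138.5 − 0.1·202.1081 = 118.2892; MC(q_m) = 63.72 + 0.17·202.1081 = 98.0784.
Competitive q* = 276.963, so Δq = 74.8549; wedge = 118.2892 − 98.0784 = 20.2108.
Welfare loss = ½ × 74.8549 × 20.2108 = $756.44 thousand.

$756.44 thousand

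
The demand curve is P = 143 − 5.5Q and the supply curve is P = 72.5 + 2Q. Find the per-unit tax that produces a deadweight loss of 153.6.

48

Competitive equilibrium: 143 − 5.5Q = 72.5 + 2Q → Q* = 9.4, P* = 91.3.
A tax t gives ΔQ = t/7.5 and wedge t, so DWL = t²/15.
t²/15 = 153.6 → t² = 2304 → t = 48.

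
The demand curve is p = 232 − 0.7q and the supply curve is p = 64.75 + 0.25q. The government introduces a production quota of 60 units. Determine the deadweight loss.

Competitive equilibrium: 232 − 0.7q = 64.75 + 0.25q → q* = 176.0526, p* = 108.7632.
At q = 60: demand price = 232 − 0.7·60 = 190; supply price = 64.75 + 0.25·60 = 79.75.
Δq = 176.0526 − 60 = 116.0526; wedge = 190 − 79.75 = 110.25.
The triangle = ½ × 116.0526 × 110.25 = 6397.40.

6397.40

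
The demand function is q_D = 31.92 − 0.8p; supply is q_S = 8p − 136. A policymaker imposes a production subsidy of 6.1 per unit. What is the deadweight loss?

13.53

In inverse form: demand p = 39.9 − 1.25q, supply p = 17 + 0.125q.
Competitive equilibrium: 39.9 − 1.25q = 17 + 0.125q → q* = 16.6545, p* = 19.0818.
The subsidy lowers effective supply by 6.1: p = 10.9 + 0.125q.
New quantity: 39.9 − 1.25q = 10.9 + 0.125q → q' = 21.0909.
Overproduction Δq = 21.0909 − 16.6545 = 4.4364; wedge = subsidy = 6.1.
Deadweight loss = ½ × 4.4364 × 6.1 = 13.53.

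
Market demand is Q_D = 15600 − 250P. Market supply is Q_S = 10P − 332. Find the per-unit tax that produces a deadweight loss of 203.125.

In inverse form: demand P = 62.4 − 0.004Q, supply P = 33.2 + 0.1Q.
Competitive equilibrium: 62.4 − 0.004Q = 33.2 + 0.1Q → Q* = 280.7692, P* = 61.2769.
A tax t gives ΔQ = t/0.104 and wedge t, so DWL = t²/0.208.
t²/0.208 = 203.125 → t² = 42.25 → t = 6.5.

6.5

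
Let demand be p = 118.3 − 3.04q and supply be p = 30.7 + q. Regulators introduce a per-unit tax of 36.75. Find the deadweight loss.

167.15

Competitive equilibrium: 118.3 − 3.04q = 30.7 + q → q* = 21.6832, p* = 52.3832.
With the tax, the buyer price exceeds the seller price by 36.75: (118.3 − 3.04q) − (30.7 + q) = 36.75 → q' = 12.5866.
Δq = 21.6832 − 12.5866 = 9.0966; the wedge equals the tax, 36.75.
Welfare loss = ½ × 9.0966 × 36.75 = 167.15.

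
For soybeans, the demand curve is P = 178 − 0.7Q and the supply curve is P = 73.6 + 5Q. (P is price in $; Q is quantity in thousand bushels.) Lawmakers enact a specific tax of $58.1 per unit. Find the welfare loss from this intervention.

$296.11 thousand

Competitive equilibrium: 178 − 0.7Q = 73.6 + 5Q → Q* = 18.3158, P* = 165.1789.
With the tax, the buyer price exceeds the seller price by 58.1: (178 − 0.7Q) − (73.6 + 5Q) = 58.1 → Q' = 8.1228.
ΔQ = 18.3158 − 8.1228 = 10.193; the wedge equals the tax, 58.1.
Welfare loss = ½ × 10.193 × 58.1 = $296.11 thousand.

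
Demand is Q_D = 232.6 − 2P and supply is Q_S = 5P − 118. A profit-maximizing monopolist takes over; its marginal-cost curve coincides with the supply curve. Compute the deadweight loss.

1065.64

In inverse form: demand P = 116.3 − 0.5Q, supply P = 23.6 + 0.2Q.
Competitive equilibrium: 116.3 − 0.5Q = 23.6 + 0.2Q → Q* = 132.4286, P* = 50.0857.
Marginal revenue: MR = 116.3 − Q. Set MR = MC: 116.3 − Q = 23.6 + 0.2Q → Q_m = 77.25.
Price P_m = 116.3 − 0.5·77.25 = 77.675; MC(Q_m) = 23.6 + 0.2·77.25 = 39.05.
Competitive Q* = 132.4286, so ΔQ = 55.1786; wedge = 77.675 − 39.05 = 38.625.
The triangle = ½ × 55.1786 × 38.625 = 1065.64.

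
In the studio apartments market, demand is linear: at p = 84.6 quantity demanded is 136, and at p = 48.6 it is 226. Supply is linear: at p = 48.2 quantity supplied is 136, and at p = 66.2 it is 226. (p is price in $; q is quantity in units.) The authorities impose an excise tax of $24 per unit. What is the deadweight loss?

$480

Demand slope = (48.6 − 84.6)/(226 − 136) = −0.4, so p = 139 − 0.4q.
Supply slope = (66.2 − 48.2)/(226 − 136) = 0.2, so p = 21 + 0.2q.
Competitive equilibrium: 139 − 0.4q = 21 + 0.2q → q* = 196.6667, p* = 60.3333.
With the tax, the buyer price exceeds the seller price by 24: (139 − 0.4q) − (21 + 0.2q) = 24 → q' = 156.6667.
Δq = 196.6667 − 156.6667 = 40; the wedge equals the tax, 24.
DWL = ½ × 40 × 24 = $480.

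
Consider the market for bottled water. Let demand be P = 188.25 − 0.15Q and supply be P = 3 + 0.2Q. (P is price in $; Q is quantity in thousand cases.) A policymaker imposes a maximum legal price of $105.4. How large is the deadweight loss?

$52.29 thousand

Competitive equilibrium: 188.25 − 0.15Q = 3 + 0.2Q → Q* = 529.2857, P* = 108.8571.
At the ceiling P = 105.4, quantity supplied = (105.4 − 3)/0.2 = 512.
Willingness to pay at Q' = 512: 188.25 − 0.15·512 = 111.45.
ΔQ = 529.2857 − 512 = 17.2857; wedge = 111.45 − 105.4 = 6.05.
The triangle = ½ × 17.2857 × 6.05 = $52.29 thousand.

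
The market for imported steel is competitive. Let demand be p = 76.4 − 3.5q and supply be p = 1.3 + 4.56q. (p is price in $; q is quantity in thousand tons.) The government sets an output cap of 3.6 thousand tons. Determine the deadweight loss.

$131.75 thousand

Competitive equilibrium: 76.4 − 3.5q = 1.3 + 4.56q → q* = 9.31762, p* = 43.78834.
At q = 3.6: demand price = 76.4 − 3.5·3.6 = 63.8; supply price = 1.3 + 4.56·3.6 = 17.716.
Δq = 9.31762 − 3.6 = 5.71762; wedge = 63.8 − 17.716 = 46.084.
DWL = ½ × 5.71762 × 46.084 = $131.75 thousand.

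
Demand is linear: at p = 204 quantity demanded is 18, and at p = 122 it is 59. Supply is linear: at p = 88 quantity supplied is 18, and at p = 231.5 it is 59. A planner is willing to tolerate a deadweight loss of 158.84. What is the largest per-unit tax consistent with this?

Demand slope = (122 − 204)/(59 − 18) = −2, so p = 240 − 2q.
Supply slope = (231.5 − 88)/(59 − 18) = 3.5, so p = 25 + 3.5q.
Competitive equilibrium: 240 − 2q = 25 + 3.5q → q* = 39.0909, p* = 161.8182.
A tax t gives Δq = t/5.5 and wedge t, so DWL = t²/11.
t²/11 = 158.84 → t² = 1747.24 → t = 41.8.

41.8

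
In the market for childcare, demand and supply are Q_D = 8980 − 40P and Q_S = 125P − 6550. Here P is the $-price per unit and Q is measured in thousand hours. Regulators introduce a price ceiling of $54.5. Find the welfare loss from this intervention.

In inverse form: demand P = 224.5 − 0.025Q, supply P = 52.4 + 0.008Q.
Competitive equilibrium: 224.5 − 0.025Q = 52.4 + 0.008Q → Q* = 5215.1515, P* = 94.1212.
At the ceiling P = 54.5, quantity supplied = (54.5 − 52.4)/0.008 = 262.5.
Willingness to pay at Q' = 262.5: 224.5 − 0.025·262.5 = 217.9375.
ΔQ = 5215.1515 − 262.5 = 4952.6515; wedge = 217.9375 − 54.5 = 163.4375.
Deadweight loss = ½ × 4952.6515 × 163.4375 = $404724.49 thousand.

$404724.49 thousand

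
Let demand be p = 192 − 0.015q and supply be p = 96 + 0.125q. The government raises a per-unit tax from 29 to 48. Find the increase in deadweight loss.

Competitive equilibrium: 192 − 0.015q = 96 + 0.125q → q* = 685.7143, p* = 181.7143.
For a per-unit tax t: Δq = t/0.14, so DWL = ½·t·(t/0.14) = t²/0.28.
At t = 29: DWL = 3003.571. At t = 48: DWL = 8228.571.
Increase = 8228.571 − 3003.571 = 5225.

5225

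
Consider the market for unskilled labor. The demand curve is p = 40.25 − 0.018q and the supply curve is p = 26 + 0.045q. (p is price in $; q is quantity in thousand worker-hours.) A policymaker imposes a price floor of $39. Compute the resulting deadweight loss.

$773.93 thousand

Competitive equilibrium: 40.25 − 0.018q = 26 + 0.045q → q* = 226.1905, p* = 36.1786.
At the floor p = 39, quantity demanded = (40.25 − 39)/0.018 = 69.4444.
Sellers' marginal cost at q' = 69.4444: 26 + 0.045·69.4444 = 29.125.
Δq = 226.1905 − 69.4444 = 156.7461; wedge = 39 − 29.125 = 9.875.
Welfare loss = ½ × 156.7461 × 9.875 = $773.93 thousand.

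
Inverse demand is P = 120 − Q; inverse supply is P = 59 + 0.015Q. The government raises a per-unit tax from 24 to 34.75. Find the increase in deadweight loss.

Competitive equilibrium: 120 − Q = 59 + 0.015Q → Q* = 60.0985, P* = 59.9015.
For a per-unit tax t: ΔQ = t/1.015, so DWL = ½·t·(t/1.015) = t²/2.03.
At t = 24: DWL = 283.744. At t = 34.75: DWL = 594.858.
Increase = 594.858 − 283.744 = 311.11.

311.11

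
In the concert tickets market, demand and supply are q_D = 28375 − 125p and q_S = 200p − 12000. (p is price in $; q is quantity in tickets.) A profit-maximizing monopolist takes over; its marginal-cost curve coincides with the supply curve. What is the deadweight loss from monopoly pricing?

$155668.59

In inverse form: demand p = 227 − 0.008q, supply p = 60 + 0.005q.
Competitive equilibrium: 227 − 0.008q = 60 + 0.005q → q* = 12846.15385, p* = 124.23077.
Marginal revenue: MR = 227 − 0.016q. Set MR = MC: 227 − 0.016q = 60 + 0.005q → q_m = 7952.38095.
Price p_m = 227 − 0.008·7952.38095 = 163.38095; MC(q_m) = 60 + 0.005·7952.38095 = 99.7619.
Competitive q* = 12846.15385, so Δq = 4893.7729; wedge = 163.38095 − 99.7619 = 63.61905.
The triangle = ½ × 4893.7729 × 63.61905 = $155668.59.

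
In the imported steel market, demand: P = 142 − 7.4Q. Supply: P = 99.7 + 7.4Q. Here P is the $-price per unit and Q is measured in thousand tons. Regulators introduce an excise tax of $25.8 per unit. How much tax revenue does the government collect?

$28.76 thousand

Competitive equilibrium: 142 − 7.4Q = 99.7 + 7.4Q → Q* = 2.8581, P* = 120.85.
With the tax, the buyer price exceeds the seller price by 25.8: (142 − 7.4Q) − (99.7 + 7.4Q) = 25.8 → Q' = 1.1149.
Tax revenue = 25.8 × 1.1149 = $28.76 thousand.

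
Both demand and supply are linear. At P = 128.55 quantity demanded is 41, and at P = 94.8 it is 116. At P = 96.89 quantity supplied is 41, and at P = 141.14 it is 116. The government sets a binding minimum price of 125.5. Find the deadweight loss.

291.21

Demand slope = (94.8 − 128.55)/(116 − 41) = −0.45, so P = 147 − 0.45Q.
Supply slope = (141.14 − 96.89)/(116 − 41) = 0.59, so P = 72.7 + 0.59Q.
Competitive equilibrium: 147 − 0.45Q = 72.7 + 0.59Q → Q* = 71.44231, P* = 114.85096.
At the floor P = 125.5, quantity demanded = (147 − 125.5)/0.45 = 47.77778.
Sellers' marginal cost at Q' = 47.77778: 72.7 + 0.59·47.77778 = 100.88889.
ΔQ = 71.44231 − 47.77778 = 23.66453; wedge = 125.5 − 100.88889 = 24.61111.
The triangle = ½ × 23.66453 × 24.61111 = 291.21.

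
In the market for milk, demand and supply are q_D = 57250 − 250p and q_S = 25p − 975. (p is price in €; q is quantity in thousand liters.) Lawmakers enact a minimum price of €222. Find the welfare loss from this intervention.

€145102.27 thousand

In inverse form: demand p = 229 − 0.004q, supply p = 39 + 0.04q.
Competitive equilibrium: 229 − 0.004q = 39 + 0.04q → q* = 4318.1818, p* = 211.7273.
At the floor p = 222, quantity demanded = (229 − 222)/0.004 = 1750.
Sellers' marginal cost at q' = 1750: 39 + 0.04·1750 = 109.
Δq = 4318.1818 − 1750 = 2568.1818; wedge = 222 − 109 = 113.
Deadweight loss = ½ × 2568.1818 × 113 = €145102.27 thousand.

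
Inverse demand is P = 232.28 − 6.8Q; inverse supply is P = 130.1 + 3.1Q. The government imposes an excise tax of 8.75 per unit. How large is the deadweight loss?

Competitive equilibrium: 232.28 − 6.8Q = 130.1 + 3.1Q → Q* = 10.3212, P* = 162.0958.
With the tax, the buyer price exceeds the seller price by 8.75: (232.28 − 6.8Q) − (130.1 + 3.1Q) = 8.75 → Q' = 9.4374.
ΔQ = 10.3212 − 9.4374 = 0.8838; the wedge equals the tax, 8.75.
Welfare loss = ½ × 0.8838 × 8.75 = 3.87.

3.87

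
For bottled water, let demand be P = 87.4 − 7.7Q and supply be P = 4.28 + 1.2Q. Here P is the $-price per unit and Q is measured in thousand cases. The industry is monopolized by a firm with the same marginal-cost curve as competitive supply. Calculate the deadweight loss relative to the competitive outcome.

Competitive equilibrium: 87.4 − 7.7Q = 4.28 + 1.2Q → Q* = 9.3393, P* = 15.4872.
Marginal revenue: MR = 87.4 − 15.4Q. Set MR = MC: 87.4 − 15.4Q = 4.28 + 1.2Q → Q_m = 5.0072.
Price P_m = 87.4 − 7.7·5.0072 = 48.8446; MC(Q_m) = 4.28 + 1.2·5.0072 = 10.2886.
Competitive Q* = 9.3393, so ΔQ = 4.3321; wedge = 48.8446 − 10.2886 = 38.556.
Deadweight loss = ½ × 4.3321 × 38.556 = $83.51 thousand.

$83.51 thousand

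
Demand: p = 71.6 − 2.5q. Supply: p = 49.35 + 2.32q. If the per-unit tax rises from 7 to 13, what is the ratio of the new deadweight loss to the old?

Competitive equilibrium: 71.6 − 2.5q = 49.35 + 2.32q → q* = 4.6162, p* = 60.0595.
For a per-unit tax t: Δq = t/4.82, so DWL = ½·t·(t/4.82) = t²/9.64.
At t = 7: DWL = 5.083. At t = 13: DWL = 17.531.
Ratio = (13/7)² = 3.449.

3.449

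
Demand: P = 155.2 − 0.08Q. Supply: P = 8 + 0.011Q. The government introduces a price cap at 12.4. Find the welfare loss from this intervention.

67454.07

Competitive equilibrium: 155.2 − 0.08Q = 8 + 0.011Q → Q* = 1617.58242, P* = 25.79341.
At the ceiling P = 12.4, quantity supplied = (12.4 − 8)/0.011 = 400.
Willingness to pay at Q' = 400: 155.2 − 0.08·400 = 123.2.
ΔQ = 1617.58242 − 400 = 1217.58242; wedge = 123.2 − 12.4 = 110.8.
Deadweight loss = ½ × 1217.58242 × 110.8 = 67454.07.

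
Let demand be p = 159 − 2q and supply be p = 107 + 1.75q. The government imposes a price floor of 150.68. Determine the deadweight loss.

176.66

Competitive equilibrium: 159 − 2q = 107 + 1.75q → q* = 13.8667, p* = 131.2667.
At the floor p = 150.68, quantity demanded = (159 − 150.68)/2 = 4.16.
Sellers' marginal cost at q' = 4.16: 107 + 1.75·4.16 = 114.28.
Δq = 13.8667 − 4.16 = 9.7067; wedge = 150.68 − 114.28 = 36.4.
Deadweight loss = ½ × 9.7067 × 36.4 = 176.66.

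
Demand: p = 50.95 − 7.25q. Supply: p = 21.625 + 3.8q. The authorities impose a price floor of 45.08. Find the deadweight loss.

Competitive equilibrium: 50.95 − 7.25q = 21.625 + 3.8q → q* = 2.6538, p* = 31.7096.
At the floor p = 45.08, quantity demanded = (50.95 − 45.08)/7.25 = 0.8097.
Sellers' marginal cost at q' = 0.8097: 21.625 + 3.8·0.8097 = 24.7019.
Δq = 2.6538 − 0.8097 = 1.8441; wedge = 45.08 − 24.7019 = 20.3781.
The triangle = ½ × 1.8441 × 20.3781 = 18.79.

18.79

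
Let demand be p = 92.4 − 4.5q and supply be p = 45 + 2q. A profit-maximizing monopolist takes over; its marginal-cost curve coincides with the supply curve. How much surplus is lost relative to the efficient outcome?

Competitive equilibrium: 92.4 − 4.5q = 45 + 2q → q* = 7.2923, p* = 59.5846.
Marginal revenue: MR = 92.4 − 9q. Set MR = MC: 92.4 − 9q = 45 + 2q → q_m = 4.3091.
Price p_m = 92.4 − 4.5·4.3091 = 73.0091; MC(q_m) = 45 + 2·4.3091 = 53.6182.
Competitive q* = 7.2923, so Δq = 2.9832; wedge = 73.0091 − 53.6182 = 19.3909.
Deadweight loss = ½ × 2.9832 × 19.3909 = 28.92.

28.92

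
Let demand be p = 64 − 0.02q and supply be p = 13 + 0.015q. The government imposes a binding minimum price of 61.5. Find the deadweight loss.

31055.58

Competitive equilibrium: 64 − 0.02q = 13 + 0.015q → q* = 1457.1429, p* = 34.8571.
At the floor p = 61.5, quantity demanded = (64 − 61.5)/0.02 = 125.
Sellers' marginal cost at q' = 125: 13 + 0.015·125 = 14.875.
Δq = 1457.1429 − 125 = 1332.1429; wedge = 61.5 − 14.875 = 46.625.
Deadweight loss = ½ × 1332.1429 × 46.625 = 31055.58.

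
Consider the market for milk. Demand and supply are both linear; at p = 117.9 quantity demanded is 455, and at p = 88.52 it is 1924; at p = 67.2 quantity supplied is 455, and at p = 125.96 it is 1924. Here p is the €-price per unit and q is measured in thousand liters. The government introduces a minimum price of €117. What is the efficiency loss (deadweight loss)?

Demand slope = (88.52 − 117.9)/(1924 − 455) = −0.02, so p = 127 − 0.02q.
Supply slope = (125.96 − 67.2)/(1924 − 455) = 0.04, so p = 49 + 0.04q.
Competitive equilibrium: 127 − 0.02q = 49 + 0.04q → q* = 1300, p* = 101.
At the floor p = 117, quantity demanded = (127 − 117)/0.02 = 500.
Sellers' marginal cost at q' = 500: 49 + 0.04·500 = 69.
Δq = 1300 − 500 = 800; wedge = 117 − 69 = 48.
Deadweight loss = ½ × 800 × 48 = €19200 thousand.

€19200 thousand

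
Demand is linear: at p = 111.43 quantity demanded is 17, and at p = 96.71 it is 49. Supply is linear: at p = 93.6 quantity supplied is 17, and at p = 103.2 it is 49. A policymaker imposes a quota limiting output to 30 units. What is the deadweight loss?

Demand slope = (96.71 − 111.43)/(49 − 17) = −0.46, so p = 119.25 − 0.46q.
Supply slope = (103.2 − 93.6)/(49 − 17) = 0.3, so p = 88.5 + 0.3q.
Competitive equilibrium: 119.25 − 0.46q = 88.5 + 0.3q → q* = 40.4605, p* = 100.6382.
At q = 30: demand price = 119.25 − 0.46·30 = 105.45; supply price = 88.5 + 0.3·30 = 97.5.
Δq = 40.4605 − 30 = 10.4605; wedge = 105.45 − 97.5 = 7.95.
The triangle = ½ × 10.4605 × 7.95 = 41.58.

41.58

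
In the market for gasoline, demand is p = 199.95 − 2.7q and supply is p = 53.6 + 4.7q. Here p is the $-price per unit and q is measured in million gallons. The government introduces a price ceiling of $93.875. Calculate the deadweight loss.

Competitive equilibrium: 199.95 − 2.7q = 53.6 + 4.7q → q* = 19.777, p* = 146.552.
At the ceiling p = 93.875, quantity supplied = (93.875 − 53.6)/4.7 = 8.5691.
Willingness to pay at q' = 8.5691: 199.95 − 2.7·8.5691 = 176.8134.
Δq = 19.777 − 8.5691 = 11.2079; wedge = 176.8134 − 93.875 = 82.9384.
DWL = ½ × 11.2079 × 82.9384 = $464.78 million.

$464.78 million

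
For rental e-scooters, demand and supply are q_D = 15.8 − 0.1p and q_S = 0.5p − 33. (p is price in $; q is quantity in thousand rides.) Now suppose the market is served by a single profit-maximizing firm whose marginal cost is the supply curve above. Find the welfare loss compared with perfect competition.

$72.87 thousand

In inverse form: demand p = 158 − 10q, supply p = 66 + 2q.
Competitive equilibrium: 158 − 10q = 66 + 2q → q* = 7.6667, p* = 81.3333.
Marginal revenue: MR = 158 − 20q. Set MR = MC: 158 − 20q = 66 + 2q → q_m = 4.1818.
Price p_m = 158 − 10·4.1818 = 116.182; MC(q_m) = 66 + 2·4.1818 = 74.3636.
Competitive q* = 7.6667, so Δq = 3.4849; wedge = 116.182 − 74.3636 = 41.8184.
Welfare loss = ½ × 3.4849 × 41.8184 = $72.87 thousand.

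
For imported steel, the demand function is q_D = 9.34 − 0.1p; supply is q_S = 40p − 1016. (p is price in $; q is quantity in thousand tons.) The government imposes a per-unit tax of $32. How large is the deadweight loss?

$51.07 thousand

In inverse form: demand p = 93.4 − 10q, supply p = 25.4 + 0.025q.
Competitive equilibrium: 93.4 − 10q = 25.4 + 0.025q → q* = 6.783, p* = 25.5696.
With the tax, the buyer price exceeds the seller price by 32: (93.4 − 10q) − (25.4 + 0.025q) = 32 → q' = 3.591.
Δq = 6.783 − 3.591 = 3.192; the wedge equals the tax, 32.
DWL = ½ × 3.192 × 32 = $51.07 thousand.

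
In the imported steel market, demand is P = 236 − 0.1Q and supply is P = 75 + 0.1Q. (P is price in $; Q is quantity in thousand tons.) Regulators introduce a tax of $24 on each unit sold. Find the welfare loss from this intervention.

$1440 thousand

Competitive equilibrium: 236 − 0.1Q = 75 + 0.1Q → Q* = 805, P* = 155.5.
With the tax, the buyer price exceeds the seller price by 24: (236 − 0.1Q) − (75 + 0.1Q) = 24 → Q' = 685.
ΔQ = 805 − 685 = 120; the wedge equals the tax, 24.
DWL = ½ × 120 × 24 = $1440 thousand.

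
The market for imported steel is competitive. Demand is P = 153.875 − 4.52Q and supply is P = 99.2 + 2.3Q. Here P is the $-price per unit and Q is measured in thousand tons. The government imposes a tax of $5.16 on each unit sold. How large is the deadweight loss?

$1.95 thousand

Competitive equilibrium: 153.875 − 4.52Q = 99.2 + 2.3Q → Q* = 8.0169, P* = 117.6388.
With the tax, the buyer price exceeds the seller price by 5.16: (153.875 − 4.52Q) − (99.2 + 2.3Q) = 5.16 → Q' = 7.2603.
ΔQ = 8.0169 − 7.2603 = 0.7566; the wedge equals the tax, 5.16.
Deadweight loss = ½ × 0.7566 × 5.16 = $1.95 thousand.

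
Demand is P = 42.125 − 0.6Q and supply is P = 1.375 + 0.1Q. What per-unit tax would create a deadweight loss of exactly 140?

Competitive equilibrium: 42.125 − 0.6Q = 1.375 + 0.1Q → Q* = 58.2143, P* = 7.1964.
A tax t gives ΔQ = t/0.7 and wedge t, so DWL = t²/1.4.
t²/1.4 = 140 → t² = 196 → t = 14.

14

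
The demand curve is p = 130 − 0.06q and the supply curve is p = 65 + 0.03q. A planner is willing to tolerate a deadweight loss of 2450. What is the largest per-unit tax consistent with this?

21

Competitive equilibrium: 130 − 0.06q = 65 + 0.03q → q* = 722.2222, p* = 86.6667.
A tax t gives Δq = t/0.09 and wedge t, so DWL = t²/0.18.
t²/0.18 = 2450 → t² = 441 → t = 21.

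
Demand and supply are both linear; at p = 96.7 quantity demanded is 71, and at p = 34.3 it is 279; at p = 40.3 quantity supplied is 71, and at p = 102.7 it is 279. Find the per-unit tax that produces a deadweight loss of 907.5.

33

Demand slope = (34.3 − 96.7)/(279 − 71) = −0.3, so p = 118 − 0.3q.
Supply slope = (102.7 − 40.3)/(279 − 71) = 0.3, so p = 19 + 0.3q.
Competitive equilibrium: 118 − 0.3q = 19 + 0.3q → q* = 165, p* = 68.5.
A tax t gives Δq = t/0.6 and wedge t, so DWL = t²/1.2.
t²/1.2 = 907.5 → t² = 1089 → t = 33.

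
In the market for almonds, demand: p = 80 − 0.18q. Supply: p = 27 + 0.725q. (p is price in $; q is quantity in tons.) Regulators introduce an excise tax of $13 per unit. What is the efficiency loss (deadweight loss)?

$93.37

Competitive equilibrium: 80 − 0.18q = 27 + 0.725q → q* = 58.5635, p* = 69.4586.
With the tax, the buyer price exceeds the seller price by 13: (80 − 0.18q) − (27 + 0.725q) = 13 → q' = 44.1989.
Δq = 58.5635 − 44.1989 = 14.3646; the wedge equals the tax, 13.
The triangle = ½ × 14.3646 × 13 = $93.37.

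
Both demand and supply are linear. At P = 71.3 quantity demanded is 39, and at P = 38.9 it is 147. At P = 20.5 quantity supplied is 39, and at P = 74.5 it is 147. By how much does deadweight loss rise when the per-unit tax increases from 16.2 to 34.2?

Demand slope = (38.9 − 71.3)/(147 − 39) = −0.3, so P = 83 − 0.3Q.
Supply slope = (74.5 − 20.5)/(147 − 39) = 0.5, so P = 1 + 0.5Q.
Competitive equilibrium: 83 − 0.3Q = 1 + 0.5Q → Q* = 102.5, P* = 52.25.
For a per-unit tax t: ΔQ = t/0.8, so DWL = ½·t·(t/0.8) = t²/1.6.
At t = 16.2: DWL = 164.025. At t = 34.2: DWL = 731.025.
Increase = 731.025 − 164.025 = 567.

567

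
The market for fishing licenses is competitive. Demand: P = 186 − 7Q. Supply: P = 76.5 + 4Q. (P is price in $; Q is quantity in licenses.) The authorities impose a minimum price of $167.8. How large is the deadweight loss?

Competitive equilibrium: 186 − 7Q = 76.5 + 4Q → Q* = 9.9545, P* = 116.3182.
At the floor P = 167.8, quantity demanded = (186 − 167.8)/7 = 2.6.
Sellers' marginal cost at Q' = 2.6: 76.5 + 4·2.6 = 86.9.
ΔQ = 9.9545 − 2.6 = 7.3545; wedge = 167.8 − 86.9 = 80.9.
Deadweight loss = ½ × 7.3545 × 80.9 = $297.49.

$297.49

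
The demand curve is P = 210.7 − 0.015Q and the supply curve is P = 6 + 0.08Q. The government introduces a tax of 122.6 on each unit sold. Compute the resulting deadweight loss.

79109.26

Competitive equilibrium: 210.7 − 0.015Q = 6 + 0.08Q → Q* = 2154.7368, P* = 178.3789.
With the tax, the buyer price exceeds the seller price by 122.6: (210.7 − 0.015Q) − (6 + 0.08Q) = 122.6 → Q' = 864.2105.
ΔQ = 2154.7368 − 864.2105 = 1290.5263; the wedge equals the tax, 122.6.
DWL = ½ × 1290.5263 × 122.6 = 79109.26.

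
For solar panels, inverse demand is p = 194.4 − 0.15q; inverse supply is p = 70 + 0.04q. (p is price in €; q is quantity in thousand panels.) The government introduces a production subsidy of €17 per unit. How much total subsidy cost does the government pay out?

Competitive equilibrium: 194.4 − 0.15q = 70 + 0.04q → q* = 654.7368, p* = 96.1895.
The subsidy lowers effective supply by 17: p = 53 + 0.04q.
New quantity: 194.4 − 0.15q = 53 + 0.04q → q' = 744.2105.
Total subsidy cost = 17 × 744.2105 = €12651.58 thousand.

€12651.58 thousand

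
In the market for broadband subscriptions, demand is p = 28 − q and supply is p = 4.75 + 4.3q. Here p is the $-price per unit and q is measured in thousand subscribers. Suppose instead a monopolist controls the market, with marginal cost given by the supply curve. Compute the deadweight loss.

Competitive equilibrium: 28 − q = 4.75 + 4.3q → q* = 4.3868, p* = 23.6132.
Marginal revenue: MR = 28 − 2q. Set MR = MC: 28 − 2q = 4.75 + 4.3q → q_m = 3.6905.
Price p_m = 28 − 1·3.6905 = 24.3095; MC(q_m) = 4.75 + 4.3·3.6905 = 20.6192.
Competitive q* = 4.3868, so Δq = 0.6963; wedge = 24.3095 − 20.6192 = 3.6903.
DWL = ½ × 0.6963 × 3.6903 = $1.28 thousand.

$1.28 thousand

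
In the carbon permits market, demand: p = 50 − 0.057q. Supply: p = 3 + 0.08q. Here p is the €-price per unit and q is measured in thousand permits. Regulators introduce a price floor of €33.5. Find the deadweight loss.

Competitive equilibrium: 50 − 0.057q = 3 + 0.08q → q* = 343.0657, p* = 30.4453.
At the floor p = 33.5, quantity demanded = (50 − 33.5)/0.057 = 289.4737.
Sellers' marginal cost at q' = 289.4737: 3 + 0.08·289.4737 = 26.1579.
Δq = 343.0657 − 289.4737 = 53.592; wedge = 33.5 − 26.1579 = 7.3421.
DWL = ½ × 53.592 × 7.3421 = €196.74 thousand.

€196.74 thousand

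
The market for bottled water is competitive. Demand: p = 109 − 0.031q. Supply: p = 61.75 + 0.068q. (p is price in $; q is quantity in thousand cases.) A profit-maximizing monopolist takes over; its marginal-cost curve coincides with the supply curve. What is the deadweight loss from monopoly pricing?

$641.17 thousand

Competitive equilibrium: 109 − 0.031q = 61.75 + 0.068q → q* = 477.2727, p* = 94.2045.
Marginal revenue: MR = 109 − 0.062q. Set MR = MC: 109 − 0.062q = 61.75 + 0.068q → q_m = 363.4615.
Price p_m = 109 − 0.031·363.4615 = 97.7327; MC(q_m) = 61.75 + 0.068·363.4615 = 86.4654.
Competitive q* = 477.2727, so Δq = 113.8112; wedge = 97.7327 − 86.4654 = 11.2673.
Welfare loss = ½ × 113.8112 × 11.2673 = $641.17 thousand.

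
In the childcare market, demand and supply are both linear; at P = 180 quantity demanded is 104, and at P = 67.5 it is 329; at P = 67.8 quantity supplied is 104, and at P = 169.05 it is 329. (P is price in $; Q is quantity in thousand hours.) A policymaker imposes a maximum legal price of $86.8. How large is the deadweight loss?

$2735.16 thousand

Demand slope = (67.5 − 180)/(329 − 104) = −0.5, so P = 232 − 0.5Q.
Supply slope = (169.05 − 67.8)/(329 − 104) = 0.45, so P = 21 + 0.45Q.
Competitive equilibrium: 232 − 0.5Q = 21 + 0.45Q → Q* = 222.1053, P* = 120.9474.
At the ceiling P = 86.8, quantity supplied = (86.8 − 21)/0.45 = 146.2222.
Willingness to pay at Q' = 146.2222: 232 − 0.5·146.2222 = 158.8889.
ΔQ = 222.1053 − 146.2222 = 75.8831; wedge = 158.8889 − 86.8 = 72.0889.
Deadweight loss = ½ × 75.8831 × 72.0889 = $2735.16 thousand.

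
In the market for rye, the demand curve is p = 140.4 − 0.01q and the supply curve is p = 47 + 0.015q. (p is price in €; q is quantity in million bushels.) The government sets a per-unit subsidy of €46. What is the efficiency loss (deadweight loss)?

Competitive equilibrium: 140.4 − 0.01q = 47 + 0.015q → q* = 3736, p* = 103.04.
The subsidy lowers effective supply by 46: p = 1 + 0.015q.
New quantity: 140.4 − 0.01q = 1 + 0.015q → q' = 5576.
Overproduction Δq = 5576 − 3736 = 1840; wedge = subsidy = 46.
The triangle = ½ × 1840 × 46 = €42320 million.

€42320 million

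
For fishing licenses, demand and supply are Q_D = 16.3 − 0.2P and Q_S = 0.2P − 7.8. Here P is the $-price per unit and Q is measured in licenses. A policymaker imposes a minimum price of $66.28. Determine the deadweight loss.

In inverse form: demand P = 81.5 − 5Q, supply P = 39 + 5Q.
Competitive equilibrium: 81.5 − 5Q = 39 + 5Q → Q* = 4.25, P* = 60.25.
At the floor P = 66.28, quantity demanded = (81.5 − 66.28)/5 = 3.044.
Sellers' marginal cost at Q' = 3.044: 39 + 5·3.044 = 54.22.
ΔQ = 4.25 − 3.044 = 1.206; wedge = 66.28 − 54.22 = 12.06.
Welfare loss = ½ × 1.206 × 12.06 = $7.27.

$7.27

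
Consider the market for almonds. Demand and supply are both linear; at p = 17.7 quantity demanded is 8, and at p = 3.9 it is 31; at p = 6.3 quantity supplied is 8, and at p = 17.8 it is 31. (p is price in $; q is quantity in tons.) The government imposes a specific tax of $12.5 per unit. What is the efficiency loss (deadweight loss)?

Demand slope = (3.9 − 17.7)/(31 − 8) = −0.6, so p = 22.5 − 0.6q.
Supply slope = (17.8 − 6.3)/(31 − 8) = 0.5, so p = 2.3 + 0.5q.
Competitive equilibrium: 22.5 − 0.6q = 2.3 + 0.5q → q* = 18.3636, p* = 11.4818.
With the tax, the buyer price exceeds the seller price by 12.5: (22.5 − 0.6q) − (2.3 + 0.5q) = 12.5 → q' = 7.
Δq = 18.3636 − 7 = 11.3636; the wedge equals the tax, 12.5.
Welfare loss = ½ × 11.3636 × 12.5 = $71.02.

$71.02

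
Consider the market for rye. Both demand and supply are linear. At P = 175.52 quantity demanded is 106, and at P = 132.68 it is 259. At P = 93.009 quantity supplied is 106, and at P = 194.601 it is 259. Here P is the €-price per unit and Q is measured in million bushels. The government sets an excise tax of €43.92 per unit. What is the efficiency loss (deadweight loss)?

Demand slope = (132.68 − 175.52)/(259 − 106) = −0.28, so P = 205.2 − 0.28Q.
Supply slope = (194.601 − 93.009)/(259 − 106) = 0.664, so P = 22.625 + 0.664Q.
Competitive equilibrium: 205.2 − 0.28Q = 22.625 + 0.664Q → Q* = 193.4057, P* = 151.0464.
With the tax, the buyer price exceeds the seller price by 43.92: (205.2 − 0.28Q) − (22.625 + 0.664Q) = 43.92 → Q' = 146.8803.
ΔQ = 193.4057 − 146.8803 = 46.5254; the wedge equals the tax, 43.92.
The triangle = ½ × 46.5254 × 43.92 = €1021.70 million.

€1021.70 million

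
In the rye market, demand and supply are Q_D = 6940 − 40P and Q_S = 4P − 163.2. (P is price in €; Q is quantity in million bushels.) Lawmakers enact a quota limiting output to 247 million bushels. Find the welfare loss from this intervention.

In inverse form: demand P = 173.5 − 0.025Q, supply P = 40.8 + 0.25Q.
Competitive equilibrium: 173.5 − 0.025Q = 40.8 + 0.25Q → Q* = 482.5455, P* = 161.4364.
At Q = 247: demand price = 173.5 − 0.025·247 = 167.325; supply price = 40.8 + 0.25·247 = 102.55.
ΔQ = 482.5455 − 247 = 235.5455; wedge = 167.325 − 102.55 = 64.775.
The triangle = ½ × 235.5455 × 64.775 = €7628.73 million.

€7628.73 million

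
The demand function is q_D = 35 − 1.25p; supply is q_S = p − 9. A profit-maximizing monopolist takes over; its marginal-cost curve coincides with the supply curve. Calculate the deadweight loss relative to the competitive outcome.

9.49

In inverse form: demand p = 28 − 0.8q, supply p = 9 + q.
Competitive equilibrium: 28 − 0.8q = 9 + q → q* = 10.5556, p* = 19.5556.
Marginal revenue: MR = 28 − 1.6q. Set MR = MC: 28 − 1.6q = 9 + q → q_m = 7.3077.
Price p_m = 28 − 0.8·7.3077 = 22.1538; MC(q_m) = 9 + 1·7.3077 = 16.3077.
Competitive q* = 10.5556, so Δq = 3.2479; wedge = 22.1538 − 16.3077 = 5.8461.
Deadweight loss = ½ × 3.2479 × 5.8461 = 9.49.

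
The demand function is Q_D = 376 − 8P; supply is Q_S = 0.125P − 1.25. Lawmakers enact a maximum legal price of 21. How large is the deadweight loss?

In inverse form: demand P = 47 − 0.125Q, supply P = 10 + 8Q.
Competitive equilibrium: 47 − 0.125Q = 10 + 8Q → Q* = 4.5538, P* = 46.4308.
At the ceiling P = 21, quantity supplied = (21 − 10)/8 = 1.375.
Willingness to pay at Q' = 1.375: 47 − 0.125·1.375 = 46.8281.
ΔQ = 4.5538 − 1.375 = 3.1788; wedge = 46.8281 − 21 = 25.8281.
Welfare loss = ½ × 3.1788 × 25.8281 = 41.05.

41.05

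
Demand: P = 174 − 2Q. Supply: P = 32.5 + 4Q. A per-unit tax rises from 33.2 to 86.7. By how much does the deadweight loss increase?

534.55

Competitive equilibrium: 174 − 2Q = 32.5 + 4Q → Q* = 23.5833, P* = 126.8333.
For a per-unit tax t: ΔQ = t/6, so DWL = ½·t·(t/6) = t²/12.
At t = 33.2: DWL = 91.8533. At t = 86.7: DWL = 626.4075.
Increase = 626.4075 − 91.8533 = 534.55.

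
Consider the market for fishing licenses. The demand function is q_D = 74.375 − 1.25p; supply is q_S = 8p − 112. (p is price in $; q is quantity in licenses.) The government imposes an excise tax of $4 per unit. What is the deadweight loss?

$8.65

In inverse form: demand p = 59.5 − 0.8q, supply p = 14 + 0.125q.
Competitive equilibrium: 59.5 − 0.8q = 14 + 0.125q → q* = 49.1892, p* = 20.1486.
With the tax, the buyer price exceeds the seller price by 4: (59.5 − 0.8q) − (14 + 0.125q) = 4 → q' = 44.8649.
Δq = 49.1892 − 44.8649 = 4.3243; the wedge equals the tax, 4.
DWL = ½ × 4.3243 × 4 = $8.65.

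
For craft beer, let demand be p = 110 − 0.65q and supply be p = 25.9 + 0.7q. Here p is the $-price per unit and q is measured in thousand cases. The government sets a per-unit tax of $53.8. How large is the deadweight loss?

Competitive equilibrium: 110 − 0.65q = 25.9 + 0.7q → q* = 62.296296, p* = 69.507407.
With the tax, the buyer price exceeds the seller price by 53.8: (110 − 0.65q) − (25.9 + 0.7q) = 53.8 → q' = 22.444444.
Δq = 62.296296 − 22.444444 = 39.851852; the wedge equals the tax, 53.8.
Deadweight loss = ½ × 39.851852 × 53.8 = $1072.01 thousand.

$1072.01 thousand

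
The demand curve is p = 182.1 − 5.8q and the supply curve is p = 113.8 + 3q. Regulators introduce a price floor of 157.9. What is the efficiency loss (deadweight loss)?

Competitive equilibrium: 182.1 − 5.8q = 113.8 + 3q → q* = 7.76136, p* = 137.08409.
At the floor p = 157.9, quantity demanded = (182.1 − 157.9)/5.8 = 4.17241.
Sellers' marginal cost at q' = 4.17241: 113.8 + 3·4.17241 = 126.31723.
Δq = 7.76136 − 4.17241 = 3.58895; wedge = 157.9 − 126.31723 = 31.58277.
Welfare loss = ½ × 3.58895 × 31.58277 = 56.67.

56.67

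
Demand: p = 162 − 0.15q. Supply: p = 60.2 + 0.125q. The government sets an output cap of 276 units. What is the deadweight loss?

Competitive equilibrium: 162 − 0.15q = 60.2 + 0.125q → q* = 370.1818, p* = 106.4727.
At q = 276: demand price = 162 − 0.15·276 = 120.6; supply price = 60.2 + 0.125·276 = 94.7.
Δq = 370.1818 − 276 = 94.1818; wedge = 120.6 − 94.7 = 25.9.
The triangle = ½ × 94.1818 × 25.9 = 1219.65.

1219.65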